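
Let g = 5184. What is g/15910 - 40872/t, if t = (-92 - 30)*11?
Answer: 164307612/5337805 ≈ 30.782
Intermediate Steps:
t = -1342 (t = -122*11 = -1342)
g/15910 - 40872/t = 5184/15910 - 40872/(-1342) = 5184*(1/15910) - 40872*(-1/1342) = 2592/7955 + 20436/671 = 164307612/5337805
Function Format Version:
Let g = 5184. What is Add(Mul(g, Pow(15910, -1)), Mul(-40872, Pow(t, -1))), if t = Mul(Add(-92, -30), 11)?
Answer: Rational(164307612, 5337805) ≈ 30.782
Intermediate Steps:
t = -1342 (t = Mul(-122, 11) = -1342)
Add(Mul(g, Pow(15910, -1)), Mul(-40872, Pow(t, -1))) = Add(Mul(5184, Pow(15910, -1)), Mul(-40872, Pow(-1342, -1))) = Add(Mul(5184, Rational(1, 15910)), Mul(-40872, Rational(-1, 1342))) = Add(Rational(2592, 7955), Rational(20436, 671)) = Rational(164307612, 5337805)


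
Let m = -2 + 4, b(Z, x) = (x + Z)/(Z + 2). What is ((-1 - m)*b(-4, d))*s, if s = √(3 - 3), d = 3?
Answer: 0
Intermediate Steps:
b(Z, x) = (Z + x)/(2 + Z)
m = 2
s = 0 (s = √0 = 0)
((-1 - m)*b(-4, d))*s = ((-1 - 1*2)*((-4 + 3)/(2 - 4)))*0 = ((-1 - 2)*(-1/(-2)))*0 = -(-3)*(-1)/2*0 = -3*½*0 = -3/2*0 = 0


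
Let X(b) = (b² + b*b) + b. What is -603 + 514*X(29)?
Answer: 878851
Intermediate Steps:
X(b) = b + 2*b² (X(b) = (b² + b²) + b = 2*b² + b = b + 2*b²)
-603 + 514*X(29) = -603 + 514*(29*(1 + 2*29)) = -603 + 514*(29*(1 + 58)) = -603 + 514*(29*59) = -603 + 514*1711 = -603 + 879454 = 878851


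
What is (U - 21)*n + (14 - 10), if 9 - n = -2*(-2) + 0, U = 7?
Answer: -66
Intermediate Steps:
n = 5 (n = 9 - (-2*(-2) + 0) = 9 - (4 + 0) = 9 - 1*4 = 9 - 4 = 5)
(U - 21)*n + (14 - 10) = (7 - 21)*5 + (14 - 10) = -14*5 + 4 = -70 + 4 = -66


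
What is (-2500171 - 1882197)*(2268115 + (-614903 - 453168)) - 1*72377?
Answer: -5259034496569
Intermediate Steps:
(-2500171 - 1882197)*(2268115 + (-614903 - 453168)) - 1*72377 = -4382368*(2268115 - 1068071) - 72377 = -4382368*1200044 - 72377 = -5259034424192 - 72377 = -5259034496569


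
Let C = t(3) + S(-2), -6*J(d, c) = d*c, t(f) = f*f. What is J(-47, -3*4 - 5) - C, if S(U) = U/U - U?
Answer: -871/6 ≈ -145.17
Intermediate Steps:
t(f) = f²
S(U) = 1 - U
J(d, c) = -c*d/6 (J(d, c) = -d*c/6 = -c*d/6)
C = 12 (C = 3² + (1 - 1*(-2)) = 9 + (1 + 2) = 9 + 3 = 12)
J(-47, -3*4 - 5) - C = -⅙*(-3*4 - 5)*(-47) - 1*12 = -⅙*(-12 - 5)*(-47) - 12 = -⅙*(-17)*(-47) - 12 = -799/6 - 12 = -871/6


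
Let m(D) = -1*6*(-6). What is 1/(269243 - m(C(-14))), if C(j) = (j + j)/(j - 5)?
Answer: 1/269207 ≈ 3.7146e-6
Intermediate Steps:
C(j) = 2*j/(-5 + j) (C(j) = (2*j)/(-5 + j) = 2*j/(-5 + j))
m(D) = 36 (m(D) = -6*(-6) = 36)
1/(269243 - m(C(-14))) = 1/(269243 - 1*36) = 1/(269243 - 36) = 1/269207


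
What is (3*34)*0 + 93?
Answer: 93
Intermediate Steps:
(3*34)*0 + 93 = 102*0 + 93 = 0 + 93 = 93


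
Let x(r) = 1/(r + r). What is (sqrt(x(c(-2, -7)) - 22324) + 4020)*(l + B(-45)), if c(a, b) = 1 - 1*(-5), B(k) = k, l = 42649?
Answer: 171268080 + 21302*I*sqrt(803661)/3 ≈ 1.7127e+8 + 6.3655e+6*I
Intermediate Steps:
c(a, b) = 6 (c(a, b) = 1 + 5 = 6)
x(r) = 1/(2*r)
(sqrt(x(c(-2, -7)) - 22324) + 4020)*(l + B(-45)) = (sqrt((1/2)/6 - 22324) + 4020)*(42649 - 45) = (sqrt((1/2)*(1/6) - 22324) + 4020)*42604 = (sqrt(1/12 - 22324) + 4020)*42604 = (sqrt(-267887/12) + 4020)*42604 = (I*sqrt(803661)/6 + 4020)*42604 = (4020 + I*sqrt(803661)/6)*42604 = 171268080 + 21302*I*sqrt(803661)/3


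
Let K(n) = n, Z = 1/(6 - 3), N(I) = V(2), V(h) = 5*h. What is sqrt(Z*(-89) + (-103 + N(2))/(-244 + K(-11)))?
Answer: 4*I*sqrt(119085)/255 ≈ 5.4131*I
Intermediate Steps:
N(I) = 10 (N(I) = 5*2 = 10)
Z = 1/3 ≈ 0.33333
sqrt(Z*(-89) + (-103 + N(2))/(-244 + K(-11))) = sqrt((1/3)*(-89) + (-103 + 10)/(-244 - 11)) = sqrt(-89/3 - 93/(-255)) = sqrt(-89/3 - 93*(-1/255)) = sqrt(-89/3 + 31/85) = sqrt(-7472/255) = 4*I*sqrt(119085)/255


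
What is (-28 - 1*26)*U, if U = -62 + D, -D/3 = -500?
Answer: -77652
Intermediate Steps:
D = 1500 (D = -3*(-500) = 1500)
U = 1438 (U = -62 + 1500 = 1438)
(-28 - 1*26)*U = (-28 - 1*26)*1438 = (-28 - 26)*1438 = -54*1438 = -77652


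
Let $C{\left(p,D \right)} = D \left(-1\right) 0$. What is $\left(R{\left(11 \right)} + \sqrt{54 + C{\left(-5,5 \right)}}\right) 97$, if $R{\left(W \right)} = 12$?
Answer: $1164 + 291 \sqrt{6} \approx 1876.8$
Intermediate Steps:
$C{\left(p,D \right)} = 0$ ($C{\left(p,D \right)} = - D 0 = 0$)
$\left(R{\left(11 \right)} + \sqrt{54 + C{\left(-5,5 \right)}}\right) 97 = \left(12 + \sqrt{54 + 0}\right) 97 = \left(12 + \sqrt{54}\right) 97 = \left(12 + 3 \sqrt{6}\right) 97 = 1164 + 291 \sqrt{6}$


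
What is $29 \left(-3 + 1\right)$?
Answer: $-58$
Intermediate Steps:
$29 \left(-3 + 1\right) = 29 \left(-2\right) = -58$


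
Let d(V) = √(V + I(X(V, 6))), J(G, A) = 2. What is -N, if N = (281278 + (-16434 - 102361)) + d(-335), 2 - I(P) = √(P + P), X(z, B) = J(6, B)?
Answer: -162483 - I*√335 ≈ -1.6248e+5 - 18.303*I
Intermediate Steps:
X(z, B) = 2
I(P) = 2 - √2*√P (I(P) = 2 - √(P + P) = 2 - √(2*P) = 2 - √2*√P)
d(V) = √V (d(V) = √(V + (2 - √2*√2)) = √(V + (2 - 2)) = √(V + 0) = √V)
N = 162483 + I*√335 (N = (281278 + (-16434 - 102361)) + √(-335) = (281278 - 118795) + I*√335 = 162483 + I*√335 ≈ 1.6248e+5 + 18.303*I)
-N = -(162483 + I*√335) = -162483 - I*√335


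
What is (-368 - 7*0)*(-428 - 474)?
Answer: 331936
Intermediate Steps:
(-368 - 7*0)*(-428 - 474) = (-368 + 0)*(-902) = -368*(-902) = 331936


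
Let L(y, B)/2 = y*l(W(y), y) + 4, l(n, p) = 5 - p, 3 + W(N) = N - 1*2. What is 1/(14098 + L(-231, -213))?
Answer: -1/94926 ≈ -1.0535e-5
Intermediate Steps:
W(N) = -5 + N (W(N) = -3 + (N - 1*2) = -3 + (N - 2) = -3 + (-2 + N) = -5 + N)
L(y, B) = 8 + 2*y*(5 - y) (L(y, B) = 2*(y*(5 - y) + 4) = 2*(4 + y*(5 - y)) = 8 + 2*y*(5 - y))
1/(14098 + L(-231, -213)) = 1/(14098 + (8 - 2*(-231)*(-5 - 231))) = 1/(14098 + (8 - 2*(-231)*(-236))) = 1/(14098 + (8 - 109032)) = 1/(14098 - 109024) = 1/(-94926) = -1/94926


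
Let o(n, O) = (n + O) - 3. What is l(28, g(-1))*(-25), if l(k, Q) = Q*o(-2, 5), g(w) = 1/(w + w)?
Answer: 0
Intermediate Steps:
o(n, O) = -3 + O + n (o(n, O) = (O + n) - 3 = -3 + O + n)
g(w) = 1/(2*w)
l(k, Q) = 0 (l(k, Q) = Q*(-3 + 5 - 2) = Q*0 = 0)
l(28, g(-1))*(-25) = 0*(-25) = 0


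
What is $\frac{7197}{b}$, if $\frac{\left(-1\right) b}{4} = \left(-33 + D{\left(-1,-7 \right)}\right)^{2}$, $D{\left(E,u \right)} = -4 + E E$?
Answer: $- \frac{2399}{1728} \approx -1.3883$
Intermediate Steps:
$D{\left(E,u \right)} = -4 + E^{2}$
$b = -5184$ ($b = - 4 \left(-33 - \left(4 - \left(-1\right)^{2}\right)\right)^{2} = - 4 \left(-33 + \left(-4 + 1\right)\right)^{2} = - 4 \left(-33 - 3\right)^{2} = - 4 \left(-36\right)^{2} = \left(-4\right) 1296 = -5184$)
$\frac{7197}{b} = \frac{7197}{-5184} = 7197 \left(- \frac{1}{5184}\right) = - \frac{2399}{1728}$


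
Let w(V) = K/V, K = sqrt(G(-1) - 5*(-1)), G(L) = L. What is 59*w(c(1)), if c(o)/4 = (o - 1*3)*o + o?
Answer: -59/2 ≈ -29.500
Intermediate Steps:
K = 2 (K = sqrt(-1 - 5*(-1)) = sqrt(-1 + 5) = sqrt(4) = 2)
c(o) = 4*o + 4*o*(-3 + o) (c(o) = 4*((o - 1*3)*o + o) = 4*((o - 3)*o + o) = 4*((-3 + o)*o + o) = 4*(o*(-3 + o) + o) = 4*(o + o*(-3 + o)) = 4*o + 4*o*(-3 + o))
w(V) = 2/V
59*w(c(1)) = 59*(2/((4*1*(-2 + 1)))) = 59*(2/((4*1*(-1)))) = 59*(2/(-4)) = 59*(2*(-1/4)) = 59*(-1/2) = -59/2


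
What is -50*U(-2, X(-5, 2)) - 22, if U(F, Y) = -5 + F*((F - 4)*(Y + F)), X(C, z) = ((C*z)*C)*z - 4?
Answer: -56172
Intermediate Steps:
X(C, z) = -4 + C²*z² (X(C, z) = (z*C²)*z - 4 = C²*z² - 4 = -4 + C²*z²)
U(F, Y) = -5 + F*(-4 + F)*(F + Y) (U(F, Y) = -5 + F*((-4 + F)*(F + Y)) = -5 + F*(-4 + F)*(F + Y))
-50*U(-2, X(-5, 2)) - 22 = -50*(-5 + (-2)³ - 4*(-2)² + (-4 + (-5)²*2²)*(-2)² - 4*(-2)*(-4 + (-5)²*2²)) - 22 = -50*(-5 - 8 - 4*4 + (-4 + 25*4)*4 - 4*(-2)*(-4 + 25*4)) - 22 = -50*(-5 - 8 - 16 + (-4 + 100)*4 - 4*(-2)*(-4 + 100)) - 22 = -50*(-5 - 8 - 16 + 96*4 - 4*(-2)*96) - 22 = -50*(-5 - 8 - 16 + 384 + 768) - 22 = -50*1123 - 22 = -56150 - 22 = -56172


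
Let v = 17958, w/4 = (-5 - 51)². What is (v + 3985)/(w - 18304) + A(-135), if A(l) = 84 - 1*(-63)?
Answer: 824777/5760 ≈ 143.19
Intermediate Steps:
A(l) = 147 (A(l) = 84 + 63 = 147)
w = 12544 (w = 4*(-5 - 51)² = 4*(-56)² = 4*3136 = 12544)
(v + 3985)/(w - 18304) + A(-135) = (17958 + 3985)/(12544 - 18304) + 147 = 21943/(-5760) + 147 = 21943*(-1/5760) + 147 = -21943/5760 + 147 = 824777/5760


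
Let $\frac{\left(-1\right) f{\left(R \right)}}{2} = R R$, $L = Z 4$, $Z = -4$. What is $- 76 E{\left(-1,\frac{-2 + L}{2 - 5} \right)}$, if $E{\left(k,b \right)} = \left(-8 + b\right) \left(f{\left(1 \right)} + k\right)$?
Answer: $-456$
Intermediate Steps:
$L = -16$ ($L = \left(-4\right) 4 = -16$)
$f{\left(R \right)} = - 2 R^{2}$ ($f{\left(R \right)} = - 2 R R = - 2 R^{2}$)
$E{\left(k,b \right)} = \left(-8 + b\right) \left(-2 + k\right)$ ($E{\left(k,b \right)} = \left(-8 + b\right) \left(- 2 \cdot 1^{2} + k\right) = \left(-8 + b\right) \left(\left(-2\right) 1 + k\right) = \left(-8 + b\right) \left(-2 + k\right)$)
$- 76 E{\left(-1,\frac{-2 + L}{2 - 5} \right)} = - 76 \left(16 - -8 - 2 \frac{-2 - 16}{2 - 5} + \frac{-2 - 16}{2 - 5} \left(-1\right)\right) = - 76 \left(16 + 8 - 2 \left(- \frac{18}{-3}\right) + - \frac{18}{-3} \left(-1\right)\right) = - 76 \left(16 + 8 - 2 \left(\left(-18\right) \left(- \frac{1}{3}\right)\right) + \left(-18\right) \left(- \frac{1}{3}\right) \left(-1\right)\right) = - 76 \left(16 + 8 - 12 + 6 \left(-1\right)\right) = - 76 \left(16 + 8 - 12 - 6\right) = \left(-76\right) 6 = -456$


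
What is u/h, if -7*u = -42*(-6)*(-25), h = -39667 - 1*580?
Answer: -900/40247 ≈ -0.022362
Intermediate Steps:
h = -40247 (h = -39667 - 580 = -40247)
u = 900 (u = -(-42*(-6))*(-25)/7 = -36*(-25) = -⅐*(-6300) = 900)
u/h = 900/(-40247) = 900*(-1/40247) = -900/40247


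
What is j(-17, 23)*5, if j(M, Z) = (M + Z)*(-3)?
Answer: -90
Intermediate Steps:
j(M, Z) = -3*M - 3*Z
j(-17, 23)*5 = (-3*(-17) - 3*23)*5 = (51 - 69)*5 = -18*5 = -90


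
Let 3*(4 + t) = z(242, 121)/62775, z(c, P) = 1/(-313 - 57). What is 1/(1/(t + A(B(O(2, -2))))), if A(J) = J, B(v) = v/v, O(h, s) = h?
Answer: -209040751/69680250 ≈ -3.0000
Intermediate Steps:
z(c, P) = -1/370 (z(c, P) = 1/(-370) = -1/370)
B(v) = 1
t = -278721001/69680250 (t = -4 + (-1/370/62775)/3 = -4 + (-1/370*1/62775)/3 = -4 + (⅓)*(-1/23226750) = -4 - 1/69680250 = -278721001/69680250 ≈ -4.0000)
1/(1/(t + A(B(O(2, -2))))) = 1/(1/(-278721001/69680250 + 1)) = 1/(1/(-209040751/69680250)) = 1/(-69680250/209040751) = -209040751/69680250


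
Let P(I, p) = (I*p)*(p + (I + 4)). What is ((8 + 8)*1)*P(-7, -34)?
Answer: -140896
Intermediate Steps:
P(I, p) = I*p*(4 + I + p) (P(I, p) = (I*p)*(p + (4 + I)) = (I*p)*(4 + I + p) = I*p*(4 + I + p))
((8 + 8)*1)*P(-7, -34) = ((8 + 8)*1)*(-7*(-34)*(4 - 7 - 34)) = (16*1)*(-7*(-34)*(-37)) = 16*(-8806) = -140896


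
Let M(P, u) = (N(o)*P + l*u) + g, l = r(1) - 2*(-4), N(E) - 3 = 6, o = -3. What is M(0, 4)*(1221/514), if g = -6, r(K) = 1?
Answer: 18315/257 ≈ 71.265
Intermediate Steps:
N(E) = 9 (N(E) = 3 + 6 = 9)
l = 9 (l = 1 - 2*(-4) = 1 + 8 = 9)
M(P, u) = -6 + 9*P + 9*u (M(P, u) = (9*P + 9*u) - 6 = -6 + 9*P + 9*u)
M(0, 4)*(1221/514) = (-6 + 9*0 + 9*4)*(1221/514) = (-6 + 0 + 36)*(1221*(1/514)) = 30*(1221/514) = 18315/257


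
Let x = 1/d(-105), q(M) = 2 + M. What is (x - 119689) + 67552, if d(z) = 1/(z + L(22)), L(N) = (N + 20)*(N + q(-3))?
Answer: -51360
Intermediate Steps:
L(N) = (-1 + N)*(20 + N) (L(N) = (N + 20)*(N + (2 - 3)) = (20 + N)*(N - 1) = (20 + N)*(-1 + N) = (-1 + N)*(20 + N))
d(z) = 1/(882 + z) (d(z) = 1/(z + (-20 + 22² + 19*22)) = 1/(z + (-20 + 484 + 418)) = 1/(z + 882) = 1/(882 + z))
x = 777 (x = 1/(1/(882 - 105)) = 1/(1/777) = 777)
(x - 119689) + 67552 = (777 - 119689) + 67552 = -118912 + 67552 = -51360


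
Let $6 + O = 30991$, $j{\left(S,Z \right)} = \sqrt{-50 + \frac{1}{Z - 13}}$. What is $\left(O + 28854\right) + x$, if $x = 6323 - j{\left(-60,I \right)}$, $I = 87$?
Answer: $66162 - \frac{3 i \sqrt{30414}}{74} \approx 66162.0 - 7.0701 i$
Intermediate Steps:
$j{\left(S,Z \right)} = \sqrt{-50 + \frac{1}{-13 + Z}}$
$x = 6323 - \frac{3 i \sqrt{30414}}{74}$ ($x = 6323 - \sqrt{\frac{651 - 4350}{-13 + 87}} = 6323 - \sqrt{\frac{651 - 4350}{74}} = 6323 - \sqrt{\frac{1}{74} \left(-3699\right)} = 6323 - \sqrt{- \frac{3699}{74}} = 6323 - \frac{3 i \sqrt{30414}}{74} \approx 6323.0 - 7.0701 i$)
$O = 30985$ ($O = -6 + 30991 = 30985$)
$\left(O + 28854\right) + x = \left(30985 + 28854\right) + \left(6323 - \frac{3 i \sqrt{30414}}{74}\right) = 59839 + \left(6323 - \frac{3 i \sqrt{30414}}{74}\right) = 66162 - \frac{3 i \sqrt{30414}}{74}$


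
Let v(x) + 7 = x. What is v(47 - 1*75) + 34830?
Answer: 34795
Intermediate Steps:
v(x) = -7 + x
v(47 - 1*75) + 34830 = (-7 + (47 - 1*75)) + 34830 = (-7 + (47 - 75)) + 34830 = (-7 - 28) + 34830 = -35 + 34830 = 34795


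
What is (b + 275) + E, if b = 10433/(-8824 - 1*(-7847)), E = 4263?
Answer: 4423193/977 ≈ 4527.3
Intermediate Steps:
b = -10433/977 (b = 10433/(-8824 + 7847) = 10433/(-977) = 10433*(-1/977) = -10433/977 ≈ -10.679)
(b + 275) + E = (-10433/977 + 275) + 4263 = 258242/977 + 4263 = 4423193/977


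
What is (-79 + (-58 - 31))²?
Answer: 28224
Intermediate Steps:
(-79 + (-58 - 31))² = (-79 - 89)² = (-168)² = 28224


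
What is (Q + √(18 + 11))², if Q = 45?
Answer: (45 + √29)² ≈ 2538.7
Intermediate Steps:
(Q + √(18 + 11))² = (45 + √(18 + 11))² = (45 + √29)²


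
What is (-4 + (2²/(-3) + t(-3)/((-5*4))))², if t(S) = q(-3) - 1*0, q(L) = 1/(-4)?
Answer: 1630729/57600 ≈ 28.311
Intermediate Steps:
q(L) = -¼ (q(L) = 1*(-¼) = -¼)
t(S) = -¼ (t(S) = -¼ - 1*0 = -¼ + 0 = -¼)
(-4 + (2²/(-3) + t(-3)/((-5*4))))² = (-4 + (2²/(-3) - 1/(4*((-5*4)))))² = (-4 + (4*(-⅓) - ¼/(-20)))² = (-4 + (-4/3 - ¼*(-1/20)))² = (-4 + (-4/3 + 1/80))² = (-4 - 317/240)² = (-1277/240)² = 1630729/57600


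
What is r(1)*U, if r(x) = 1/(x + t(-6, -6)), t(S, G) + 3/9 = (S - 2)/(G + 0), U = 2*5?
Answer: 5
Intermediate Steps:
U = 10
t(S, G) = -1/3 + (-2 + S)/G (t(S, G) = -1/3 + (S - 2)/(G + 0) = -1/3 + (-2 + S)/G)
r(x) = 1/(1 + x) (r(x) = 1/(x + (-2 - 6 - 1/3*(-6))/(-6)) = 1/(x - (-2 - 6 + 2)/6) = 1/(x - 1/6*(-6)) = 1/(x + 1) = 1/(1 + x))
r(1)*U = 10/(1 + 1) = 10/2 = (1/2)*10 = 5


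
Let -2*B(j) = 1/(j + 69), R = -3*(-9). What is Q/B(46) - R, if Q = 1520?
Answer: -349627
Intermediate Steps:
R = 27
B(j) = -1/(2*(69 + j)) (B(j) = -1/(2*(j + 69)) = -1/(2*(69 + j)))
Q/B(46) - R = 1520/((-1/(138 + 2*46))) - 1*27 = 1520/((-1/(138 + 92))) - 27 = 1520/((-1/230)) - 27 = 1520/((-1*1/230)) - 27 = 1520/(-1/230) - 27 = 1520*(-230) - 27 = -349600 - 27 = -349627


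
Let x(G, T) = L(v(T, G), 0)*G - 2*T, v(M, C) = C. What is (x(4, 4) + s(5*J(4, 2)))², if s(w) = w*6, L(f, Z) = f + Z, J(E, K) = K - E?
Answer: 2704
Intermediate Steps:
L(f, Z) = Z + f
x(G, T) = G² - 2*T (x(G, T) = (0 + G)*G - 2*T = G*G - 2*T = G² - 2*T)
s(w) = 6*w
(x(4, 4) + s(5*J(4, 2)))² = ((4² - 2*4) + 6*(5*(2 - 1*4)))² = ((16 - 8) + 6*(5*(2 - 4)))² = (8 + 6*(5*(-2)))² = (8 + 6*(-10))² = (8 - 60)² = (-52)² = 2704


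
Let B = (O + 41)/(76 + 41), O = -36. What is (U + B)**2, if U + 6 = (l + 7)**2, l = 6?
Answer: 363893776/13689 ≈ 26583.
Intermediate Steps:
B = 5/117 (B = (-36 + 41)/(76 + 41) = 5/117 ≈ 0.042735)
U = 163 (U = -6 + (6 + 7)**2 = -6 + 13**2 = -6 + 169 = 163)
(U + B)**2 = (163 + 5/117)**2 = (19076/117)**2 = 363893776/13689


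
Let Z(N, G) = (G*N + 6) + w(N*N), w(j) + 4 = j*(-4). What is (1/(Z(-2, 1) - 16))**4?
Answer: 1/1048576 ≈ 9.5367e-7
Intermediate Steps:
w(j) = -4 - 4*j (w(j) = -4 + j*(-4) = -4 - 4*j)
Z(N, G) = 2 - 4*N**2 + G*N (Z(N, G) = (G*N + 6) + (-4 - 4*N*N) = (6 + G*N) + (-4 - 4*N**2) = 2 - 4*N**2 + G*N)
(1/(Z(-2, 1) - 16))**4 = (1/((2 - 4*(-2)**2 + 1*(-2)) - 16))**4 = (1/((2 - 4*4 - 2) - 16))**4 = (1/((2 - 16 - 2) - 16))**4 = (1/(-16 - 16))**4 = (1/(-32))**4 = (-1/32)**4 = 1/1048576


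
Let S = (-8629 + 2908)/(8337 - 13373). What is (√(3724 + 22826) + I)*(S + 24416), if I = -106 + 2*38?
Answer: -1844470455/2518 + 1844470455*√118/5036 ≈ 3.2461e+6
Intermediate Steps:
I = -30 (I = -106 + 76 = -30)
S = 5721/5036 (S = -5721/(-5036) = -5721*(-1/5036) = 5721/5036 ≈ 1.1360)
(√(3724 + 22826) + I)*(S + 24416) = (√(3724 + 22826) - 30)*(5721/5036 + 24416) = (√26550 - 30)*(122964697/5036) = (15*√118 - 30)*(122964697/5036) = (-30 + 15*√118)*(122964697/5036) = -1844470455/2518 + 1844470455*√118/5036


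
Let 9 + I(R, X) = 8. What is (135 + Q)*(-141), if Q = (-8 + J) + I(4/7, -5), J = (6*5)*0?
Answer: -17766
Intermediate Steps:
I(R, X) = -1 (I(R, X) = -9 + 8 = -1)
J = 0 (J = 30*0 = 0)
Q = -9 (Q = (-8 + 0) - 1 = -8 - 1 = -9)
(135 + Q)*(-141) = (135 - 9)*(-141) = 126*(-141) = -17766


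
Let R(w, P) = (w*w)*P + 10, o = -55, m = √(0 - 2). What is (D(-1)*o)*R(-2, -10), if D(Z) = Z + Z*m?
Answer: -1650 - 1650*I*√2 ≈ -1650.0 - 2333.5*I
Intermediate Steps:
m = I*√2 (m = √(-2) = I*√2 ≈ 1.4142*I)
R(w, P) = 10 + P*w² (R(w, P) = w²*P + 10 = P*w² + 10 = 10 + P*w²)
D(Z) = Z + I*Z*√2 (D(Z) = Z + Z*(I*√2) = Z + I*Z*√2)
(D(-1)*o)*R(-2, -10) = (-(1 + I*√2)*(-55))*(10 - 10*(-2)²) = ((-1 - I*√2)*(-55))*(10 - 10*4) = (55 + 55*I*√2)*(10 - 40) = (55 + 55*I*√2)*(-30) = -1650 - 1650*I*√2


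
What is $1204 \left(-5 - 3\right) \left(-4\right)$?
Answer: $38528$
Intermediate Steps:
$1204 \left(-5 - 3\right) \left(-4\right) = 1204 \left(\left(-8\right) \left(-4\right)\right) = 1204 \cdot 32 = 38528$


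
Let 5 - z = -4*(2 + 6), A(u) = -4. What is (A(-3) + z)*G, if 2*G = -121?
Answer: -3993/2 ≈ -1996.5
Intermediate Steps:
G = -121/2 (G = (½)*(-121) = -121/2 ≈ -60.500)
z = 37 (z = 5 - (-4)*(2 + 6) = 5 - (-4)*8 = 5 - 1*(-32) = 5 + 32 = 37)
(A(-3) + z)*G = (-4 + 37)*(-121/2) = 33*(-121/2) = -3993/2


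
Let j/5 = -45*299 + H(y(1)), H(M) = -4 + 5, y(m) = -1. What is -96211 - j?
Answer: -28941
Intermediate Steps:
H(M) = 1
j = -67270 (j = 5*(-45*299 + 1) = 5*(-13455 + 1) = 5*(-13454) = -67270)
-96211 - j = -96211 - 1*(-67270) = -96211 + 67270 = -28941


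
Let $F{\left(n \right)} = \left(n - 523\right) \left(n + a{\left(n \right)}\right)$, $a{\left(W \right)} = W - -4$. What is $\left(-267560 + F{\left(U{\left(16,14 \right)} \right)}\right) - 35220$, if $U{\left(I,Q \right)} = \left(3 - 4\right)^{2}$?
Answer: $-305912$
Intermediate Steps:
$a{\left(W \right)} = 4 + W$ ($a{\left(W \right)} = W + 4 = 4 + W$)
$U{\left(I,Q \right)} = 1$ ($U{\left(I,Q \right)} = \left(-1\right)^{2} = 1$)
$F{\left(n \right)} = \left(-523 + n\right) \left(4 + 2 n\right)$ ($F{\left(n \right)} = \left(n - 523\right) \left(n + \left(4 + n\right)\right) = \left(-523 + n\right) \left(4 + 2 n\right)$)
$\left(-267560 + F{\left(U{\left(16,14 \right)} \right)}\right) - 35220 = \left(-267560 - \left(3134 - 2\right)\right) - 35220 = \left(-267560 - 3132\right) - 35220 = -270692 - 35220 = -305912$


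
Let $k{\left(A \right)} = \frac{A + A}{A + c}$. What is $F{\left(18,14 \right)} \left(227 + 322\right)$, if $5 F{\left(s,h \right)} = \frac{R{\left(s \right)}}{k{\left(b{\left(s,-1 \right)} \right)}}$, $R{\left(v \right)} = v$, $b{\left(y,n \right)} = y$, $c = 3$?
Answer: $\frac{11529}{10} \approx 1152.9$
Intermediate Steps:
$k{\left(A \right)} = \frac{2 A}{3 + A}$ ($k{\left(A \right)} = \frac{A + A}{A + 3} = \frac{2 A}{3 + A}$)
$F{\left(s,h \right)} = \frac{3}{10} + \frac{s}{10}$ ($F{\left(s,h \right)} = \frac{s \frac{1}{2 s \frac{1}{3 + s}}}{5} = \frac{s \frac{3 + s}{2 s}}{5} = \frac{\frac{3}{2} + \frac{s}{2}}{5} = \frac{3}{10} + \frac{s}{10}$)
$F{\left(18,14 \right)} \left(227 + 322\right) = \left(\frac{3}{10} + \frac{1}{10} \cdot 18\right) \left(227 + 322\right) = \left(\frac{3}{10} + \frac{9}{5}\right) 549 = \frac{21}{10} \cdot 549 = \frac{11529}{10}$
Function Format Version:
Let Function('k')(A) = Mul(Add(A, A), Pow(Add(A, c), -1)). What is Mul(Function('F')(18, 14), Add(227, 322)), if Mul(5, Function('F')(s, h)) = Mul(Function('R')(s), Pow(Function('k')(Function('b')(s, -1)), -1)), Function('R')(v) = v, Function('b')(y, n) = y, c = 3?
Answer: Rational(11529, 10) ≈ 1152.9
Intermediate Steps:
Function('k')(A) = Mul(2, A, Pow(Add(3, A), -1)) (Function('k')(A) = Mul(Add(A, A), Pow(Add(A, 3), -1)) = Mul(Mul(2, A), Pow(Add(3, A), -1)) = Mul(2, A, Pow(Add(3, A), -1)))
Function('F')(s, h) = Add(Rational(3, 10), Mul(Rational(1, 10), s)) (Function('F')(s, h) = Mul(Rational(1, 5), Mul(s, Pow(Mul(2, s, Pow(Add(3, s), -1)), -1))) = Mul(Rational(1, 5), Mul(s, Mul(Rational(1, 2), Pow(s, -1), Add(3, s)))) = Mul(Rational(1, 5), Add(Rational(3, 2), Mul(Rational(1, 2), s))) = Add(Rational(3, 10), Mul(Rational(1, 10), s)))
Mul(Function('F')(18, 14), Add(227, 322)) = Mul(Add(Rational(3, 10), Mul(Rational(1, 10), 18)), Add(227, 322)) = Mul(Add(Rational(3, 10), Rational(9, 5)), 549) = Mul(Rational(21, 10), 549) = Rational(11529, 10)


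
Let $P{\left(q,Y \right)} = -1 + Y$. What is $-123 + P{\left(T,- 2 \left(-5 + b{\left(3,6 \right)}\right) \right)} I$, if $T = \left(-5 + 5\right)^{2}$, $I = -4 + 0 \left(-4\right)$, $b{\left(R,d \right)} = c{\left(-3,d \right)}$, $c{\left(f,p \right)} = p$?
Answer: $-111$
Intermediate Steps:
$b{\left(R,d \right)} = d$
$I = -4$ ($I = -4 + 0 = -4$)
$T = 0$ ($T = 0^{2} = 0$)
$-123 + P{\left(T,- 2 \left(-5 + b{\left(3,6 \right)}\right) \right)} I = -123 + \left(-1 - 2 \left(-5 + 6\right)\right) \left(-4\right) = -123 + \left(-1 - 2\right) \left(-4\right) = -123 - -12 = -123 + 12 = -111$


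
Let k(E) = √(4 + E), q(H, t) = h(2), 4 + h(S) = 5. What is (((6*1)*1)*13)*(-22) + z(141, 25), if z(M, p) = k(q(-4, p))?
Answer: -1716 + √5 ≈ -1713.8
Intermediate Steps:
h(S) = 1 (h(S) = -4 + 5 = 1)
q(H, t) = 1
z(M, p) = √5 (z(M, p) = √(4 + 1) = √5)
(((6*1)*1)*13)*(-22) + z(141, 25) = (((6*1)*1)*13)*(-22) + √5 = ((6*1)*13)*(-22) + √5 = (6*13)*(-22) + √5 = 78*(-22) + √5 = -1716 + √5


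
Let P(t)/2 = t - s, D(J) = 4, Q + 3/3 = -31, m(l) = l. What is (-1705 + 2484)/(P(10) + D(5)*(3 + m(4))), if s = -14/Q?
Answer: 6232/377 ≈ 16.531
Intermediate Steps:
Q = -32 (Q = -1 - 31 = -32)
s = 7/16 (s = -14/(-32) = -14*(-1/32) = 7/16 ≈ 0.43750)
P(t) = -7/8 + 2*t (P(t) = 2*(t - 1*7/16) = 2*(t - 7/16) = 2*(-7/16 + t) = -7/8 + 2*t)
(-1705 + 2484)/(P(10) + D(5)*(3 + m(4))) = (-1705 + 2484)/((-7/8 + 2*10) + 4*(3 + 4)) = 779/((-7/8 + 20) + 4*7) = 779/(153/8 + 28) = 779/(377/8) = 779*(8/377) = 6232/377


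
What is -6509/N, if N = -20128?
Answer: 6509/20128 ≈ 0.32338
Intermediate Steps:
-6509/N = -6509/(-20128) = -6509*(-1/20128) = 6509/20128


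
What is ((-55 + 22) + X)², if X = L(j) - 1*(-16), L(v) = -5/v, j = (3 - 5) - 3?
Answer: 256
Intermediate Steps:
j = -5 (j = -2 - 3 = -5)
X = 17 (X = -5/(-5) - 1*(-16) = -5*(-⅕) + 16 = 1 + 16 = 17)
((-55 + 22) + X)² = ((-55 + 22) + 17)² = (-33 + 17)² = (-16)² = 256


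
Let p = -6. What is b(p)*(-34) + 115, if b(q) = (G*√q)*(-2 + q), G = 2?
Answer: 115 + 544*I*√6 ≈ 115.0 + 1332.5*I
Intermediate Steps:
b(q) = 2*√q*(-2 + q) (b(q) = (2*√q)*(-2 + q) = 2*√q*(-2 + q))
b(p)*(-34) + 115 = (2*√(-6)*(-2 - 6))*(-34) + 115 = (2*(I*√6)*(-8))*(-34) + 115 = -16*I*√6*(-34) + 115 = 544*I*√6 + 115 = 115 + 544*I*√6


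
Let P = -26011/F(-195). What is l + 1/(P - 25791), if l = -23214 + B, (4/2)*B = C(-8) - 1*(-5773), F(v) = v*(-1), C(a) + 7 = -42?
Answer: -102884570307/5055256 ≈ -20352.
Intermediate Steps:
C(a) = -49 (C(a) = -7 - 42 = -49)
F(v) = -v
B = 2862 (B = (-49 - 1*(-5773))/2 = (-49 + 5773)/2 = (½)*5724 = 2862)
l = -20352 (l = -23214 + 2862 = -20352)
P = -26011/195 (P = -26011/((-1*(-195))) = -26011/195 ≈ -133.39)
l + 1/(P - 25791) = -20352 + 1/(-26011/195 - 25791) = -20352 + 1/(-5055256/195) = -20352 - 195/5055256 = -102884570307/5055256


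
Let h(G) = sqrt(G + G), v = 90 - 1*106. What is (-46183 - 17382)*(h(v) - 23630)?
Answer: 1502040950 - 254260*I*sqrt(2) ≈ 1.502e+9 - 3.5958e+5*I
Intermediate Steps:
v = -16 (v = 90 - 106 = -16)
h(G) = sqrt(2)*sqrt(G) (h(G) = sqrt(2*G) = sqrt(2)*sqrt(G))
(-46183 - 17382)*(h(v) - 23630) = (-46183 - 17382)*(sqrt(2)*sqrt(-16) - 23630) = -63565*(sqrt(2)*(4*I) - 23630) = -63565*(4*I*sqrt(2) - 23630) = -63565*(-23630 + 4*I*sqrt(2)) = 1502040950 - 254260*I*sqrt(2)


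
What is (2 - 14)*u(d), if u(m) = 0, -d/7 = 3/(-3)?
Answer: 0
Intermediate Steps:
d = 7 (d = -21/(-3) = -21*(-1)/3 = -7*(-1) = 7)
(2 - 14)*u(d) = (2 - 14)*0 = -12*0 = 0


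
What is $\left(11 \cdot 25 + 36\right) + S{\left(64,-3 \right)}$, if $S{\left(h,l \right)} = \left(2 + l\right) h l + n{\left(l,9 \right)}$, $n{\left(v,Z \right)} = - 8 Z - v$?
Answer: $434$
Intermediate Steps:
$n{\left(v,Z \right)} = - v - 8 Z$
$S{\left(h,l \right)} = -72 - l + h l \left(2 + l\right)$ ($S{\left(h,l \right)} = \left(2 + l\right) h l - \left(72 + l\right) = h \left(2 + l\right) l - \left(72 + l\right) = h l \left(2 + l\right) - \left(72 + l\right) = -72 - l + h l \left(2 + l\right)$)
$\left(11 \cdot 25 + 36\right) + S{\left(64,-3 \right)} = \left(11 \cdot 25 + 36\right) + \left(-72 - -3 + 64 \left(-3\right)^{2} + 2 \cdot 64 \left(-3\right)\right) = \left(275 + 36\right) + \left(-72 + 3 + 64 \cdot 9 - 384\right) = 311 + \left(-72 + 3 + 576 - 384\right) = 311 + 123 = 434$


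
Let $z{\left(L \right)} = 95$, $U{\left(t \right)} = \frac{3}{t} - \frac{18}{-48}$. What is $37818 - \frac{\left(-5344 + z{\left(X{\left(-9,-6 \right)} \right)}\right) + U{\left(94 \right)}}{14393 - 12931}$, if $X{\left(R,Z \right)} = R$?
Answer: $\frac{20790981887}{549712} \approx 37822.0$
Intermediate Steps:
$U{\left(t \right)} = \frac{3}{8} + \frac{3}{t}$ ($U{\left(t \right)} = \frac{3}{t} - - \frac{3}{8} = \frac{3}{t} + \frac{3}{8} = \frac{3}{8} + \frac{3}{t}$)
$37818 - \frac{\left(-5344 + z{\left(X{\left(-9,-6 \right)} \right)}\right) + U{\left(94 \right)}}{14393 - 12931} = 37818 - \frac{\left(-5344 + 95\right) + \left(\frac{3}{8} + \frac{3}{94}\right)}{14393 - 12931} = 37818 - \frac{-5249 + \left(\frac{3}{8} + 3 \cdot \frac{1}{94}\right)}{1462} = 37818 - \left(-5249 + \left(\frac{3}{8} + \frac{3}{94}\right)\right) \frac{1}{1462} = 37818 - \left(-5249 + \frac{153}{376}\right) \frac{1}{1462} = 37818 - \left(- \frac{1973471}{376}\right) \frac{1}{1462} = 37818 - - \frac{1973471}{549712} = 37818 + \frac{1973471}{549712} = \frac{20790981887}{549712}$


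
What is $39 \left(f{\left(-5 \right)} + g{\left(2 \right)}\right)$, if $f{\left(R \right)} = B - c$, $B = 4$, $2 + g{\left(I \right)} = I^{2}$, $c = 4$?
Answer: $78$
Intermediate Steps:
$g{\left(I \right)} = -2 + I^{2}$
$f{\left(R \right)} = 0$ ($f{\left(R \right)} = 4 - 4 = 0$)
$39 \left(f{\left(-5 \right)} + g{\left(2 \right)}\right) = 39 \left(0 - \left(2 - 2^{2}\right)\right) = 39 \left(0 + \left(-2 + 4\right)\right) = 39 \left(0 + 2\right) = 39 \cdot 2 = 78$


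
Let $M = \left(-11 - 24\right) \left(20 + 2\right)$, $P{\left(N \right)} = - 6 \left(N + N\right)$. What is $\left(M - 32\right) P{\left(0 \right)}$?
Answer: $0$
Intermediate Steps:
$P{\left(N \right)} = - 12 N$ ($P{\left(N \right)} = - 6 \cdot 2 N = - 12 N$)
$M = -770$ ($M = \left(-35\right) 22 = -770$)
$\left(M - 32\right) P{\left(0 \right)} = \left(-770 - 32\right) \left(\left(-12\right) 0\right) = \left(-802\right) 0 = 0$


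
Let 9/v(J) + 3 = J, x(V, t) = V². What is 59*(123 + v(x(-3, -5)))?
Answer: 14691/2 ≈ 7345.5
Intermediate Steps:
v(J) = 9/(-3 + J)
59*(123 + v(x(-3, -5))) = 59*(123 + 9/(-3 + (-3)²)) = 59*(123 + 9/(-3 + 9)) = 59*(123 + 9/6) = 59*(123 + 9*(⅙)) = 59*(123 + 3/2) = 59*(249/2) = 14691/2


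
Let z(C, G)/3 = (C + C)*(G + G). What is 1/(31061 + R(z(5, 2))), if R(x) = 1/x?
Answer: 120/3727321 ≈ 3.2195e-5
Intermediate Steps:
z(C, G) = 12*C*G (z(C, G) = 3*((C + C)*(G + G)) = 3*((2*C)*(2*G)) = 3*(4*C*G) = 12*C*G)
1/(31061 + R(z(5, 2))) = 1/(31061 + 1/(12*5*2)) = 1/(31061 + 1/120) = 1/(3727321/120) = 120/3727321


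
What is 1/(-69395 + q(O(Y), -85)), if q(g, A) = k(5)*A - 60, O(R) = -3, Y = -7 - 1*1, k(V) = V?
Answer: -1/69880 ≈ -1.4310e-5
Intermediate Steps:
Y = -8 (Y = -7 - 1 = -8)
q(g, A) = -60 + 5*A (q(g, A) = 5*A - 60 = -60 + 5*A)
1/(-69395 + q(O(Y), -85)) = 1/(-69395 + (-60 + 5*(-85))) = 1/(-69395 + (-60 - 425)) = 1/(-69395 - 485) = 1/(-69880) = -1/69880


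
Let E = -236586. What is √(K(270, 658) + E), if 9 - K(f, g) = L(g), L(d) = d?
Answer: I*√237235 ≈ 487.07*I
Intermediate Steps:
K(f, g) = 9 - g
√(K(270, 658) + E) = √((9 - 1*658) - 236586) = √((9 - 658) - 236586) = √(-649 - 236586) = √(-237235) = I*√237235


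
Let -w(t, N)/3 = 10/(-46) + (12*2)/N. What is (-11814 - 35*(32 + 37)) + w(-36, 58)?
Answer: -9491136/667 ≈ -14230.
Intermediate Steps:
w(t, N) = 15/23 - 72/N (w(t, N) = -3*(10/(-46) + (12*2)/N) = -3*(10*(-1/46) + 24/N) = -3*(-5/23 + 24/N) = 15/23 - 72/N)
(-11814 - 35*(32 + 37)) + w(-36, 58) = (-11814 - 35*(32 + 37)) + (15/23 - 72/58) = (-11814 - 35*69) + (15/23 - 72*1/58) = (-11814 - 2415) + (15/23 - 36/29) = -14229 - 393/667 = -9491136/667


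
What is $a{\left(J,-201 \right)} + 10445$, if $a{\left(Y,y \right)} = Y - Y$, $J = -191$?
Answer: $10445$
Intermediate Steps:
$a{\left(Y,y \right)} = 0$
$a{\left(J,-201 \right)} + 10445 = 0 + 10445 = 10445$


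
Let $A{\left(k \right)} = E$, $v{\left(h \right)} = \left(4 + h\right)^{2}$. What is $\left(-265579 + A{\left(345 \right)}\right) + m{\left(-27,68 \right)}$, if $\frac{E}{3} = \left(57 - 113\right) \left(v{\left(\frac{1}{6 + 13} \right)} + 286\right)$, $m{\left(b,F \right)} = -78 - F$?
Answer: $- \frac{114268125}{361} \approx -3.1653 \cdot 10^{5}$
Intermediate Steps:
$E = - \frac{18341400}{361}$ ($E = 3 \left(57 - 113\right) \left(\left(4 + \frac{1}{6 + 13}\right)^{2} + 286\right) = 3 \left(- 56 \left(\left(4 + \frac{1}{19}\right)^{2} + 286\right)\right) = 3 \left(- 56 \left(\left(\frac{77}{19}\right)^{2} + 286\right)\right) = 3 \left(- 56 \left(\frac{5929}{361} + 286\right)\right) = 3 \left(\left(-56\right) \frac{109175}{361}\right) = 3 \left(- \frac{6113800}{361}\right) = - \frac{18341400}{361} \approx -50807.0$)
$A{\left(k \right)} = - \frac{18341400}{361}$
$\left(-265579 + A{\left(345 \right)}\right) + m{\left(-27,68 \right)} = \left(-265579 - \frac{18341400}{361}\right) - 146 = - \frac{114215419}{361} - 146 = - \frac{114268125}{361}$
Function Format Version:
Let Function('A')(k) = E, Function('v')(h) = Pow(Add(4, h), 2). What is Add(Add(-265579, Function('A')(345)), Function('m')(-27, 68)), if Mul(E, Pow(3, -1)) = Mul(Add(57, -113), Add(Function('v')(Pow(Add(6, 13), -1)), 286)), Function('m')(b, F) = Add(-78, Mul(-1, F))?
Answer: Rational(-114268125, 361) ≈ -3.1653e+5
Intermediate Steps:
E = Rational(-18341400, 361) (E = Mul(3, Mul(Add(57, -113), Add(Pow(Add(4, Pow(Add(6, 13), -1)), 2), 286))) = Mul(3, Mul(-56, Add(Pow(Add(4, Pow(19, -1)), 2), 286))) = Mul(3, Mul(-56, Add(Pow(Add(4, Rational(1, 19)), 2), 286))) = Mul(3, Mul(-56, Add(Pow(Rational(77, 19), 2), 286))) = Mul(3, Mul(-56, Add(Rational(5929, 361), 286))) = Mul(3, Mul(-56, Rational(109175, 361))) = Mul(3, Rational(-6113800, 361)) = Rational(-18341400, 361) ≈ -50807.)
Function('A')(k) = Rational(-18341400, 361)
Add(Add(-265579, Function('A')(345)), Function('m')(-27, 68)) = Add(Add(-265579, Rational(-18341400, 361)), Add(-78, Mul(-1, 68))) = Add(Rational(-114215419, 361), Add(-78, -68)) = Add(Rational(-114215419, 361), -146) = Rational(-114268125, 361)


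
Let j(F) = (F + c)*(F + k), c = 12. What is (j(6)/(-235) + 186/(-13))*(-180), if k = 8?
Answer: 1691496/611 ≈ 2768.4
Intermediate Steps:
j(F) = (8 + F)*(12 + F) (j(F) = (F + 12)*(F + 8) = (12 + F)*(8 + F) = (8 + F)*(12 + F))
(j(6)/(-235) + 186/(-13))*(-180) = ((96 + 6**2 + 20*6)/(-235) + 186/(-13))*(-180) = ((96 + 36 + 120)*(-1/235) + 186*(-1/13))*(-180) = (252*(-1/235) - 186/13)*(-180) = (-252/235 - 186/13)*(-180) = -46986/3055*(-180) = 1691496/611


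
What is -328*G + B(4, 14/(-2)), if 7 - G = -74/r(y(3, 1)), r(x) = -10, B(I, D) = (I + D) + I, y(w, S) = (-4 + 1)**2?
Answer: 661/5 ≈ 132.20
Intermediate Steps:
y(w, S) = 9 (y(w, S) = (-3)**2 = 9)
B(I, D) = D + 2*I (B(I, D) = (D + I) + I = D + 2*I)
G = -2/5 (G = 7 - (-74)/(-10) = 7 - (-74)*(-1)/10 = 7 - 1*37/5 = 7 - 37/5 = -2/5 ≈ -0.40000)
-328*G + B(4, 14/(-2)) = -328*(-2/5) + (14/(-2) + 2*4) = 656/5 + (14*(-1/2) + 8) = 656/5 + (-7 + 8) = 656/5 + 1 = 661/5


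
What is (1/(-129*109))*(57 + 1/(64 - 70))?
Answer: -341/84366 ≈ -0.0040419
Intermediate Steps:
(1/(-129*109))*(57 + 1/(64 - 70)) = (-1/129*1/109)*(57 + 1/(-6)) = -(57 - 1/6)/14061 = -1/14061*341/6 = -341/84366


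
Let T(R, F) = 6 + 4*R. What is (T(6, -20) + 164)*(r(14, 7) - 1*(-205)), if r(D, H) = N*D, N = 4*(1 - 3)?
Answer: 18042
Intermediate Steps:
N = -8 (N = 4*(-2) = -8)
r(D, H) = -8*D
(T(6, -20) + 164)*(r(14, 7) - 1*(-205)) = ((6 + 4*6) + 164)*(-8*14 - 1*(-205)) = ((6 + 24) + 164)*(-112 + 205) = (30 + 164)*93 = 194*93 = 18042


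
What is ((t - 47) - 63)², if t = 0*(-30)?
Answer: 12100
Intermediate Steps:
t = 0
((t - 47) - 63)² = ((0 - 47) - 63)² = (-47 - 63)² = (-110)² = 12100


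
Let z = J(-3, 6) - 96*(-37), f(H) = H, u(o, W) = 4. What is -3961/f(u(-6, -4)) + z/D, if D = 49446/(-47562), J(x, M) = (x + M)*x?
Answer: -48328015/10988 ≈ -4398.3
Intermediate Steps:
J(x, M) = x*(M + x) (J(x, M) = (M + x)*x = x*(M + x))
z = 3543 (z = -3*(6 - 3) - 96*(-37) = -3*3 + 3552 = -9 + 3552 = 3543)
D = -8241/7927 (D = 49446*(-1/47562) = -8241/7927 ≈ -1.0396)
-3961/f(u(-6, -4)) + z/D = -3961/4 + 3543/(-8241/7927) = -3961*¼ + 3543*(-7927/8241) = -3961/4 - 9361787/2747 = -48328015/10988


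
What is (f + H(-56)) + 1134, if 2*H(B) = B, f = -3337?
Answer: -2231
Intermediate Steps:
H(B) = B/2
(f + H(-56)) + 1134 = (-3337 + (½)*(-56)) + 1134 = (-3337 - 28) + 1134 = -3365 + 1134 = -2231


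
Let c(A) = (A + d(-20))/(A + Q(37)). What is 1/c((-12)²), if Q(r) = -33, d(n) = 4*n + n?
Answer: 111/44 ≈ 2.5227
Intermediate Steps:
d(n) = 5*n
c(A) = (-100 + A)/(-33 + A) (c(A) = (A + 5*(-20))/(A - 33) = (A - 100)/(-33 + A) = (-100 + A)/(-33 + A))
1/c((-12)²) = 1/((-100 + (-12)²)/(-33 + (-12)²)) = 1/((-100 + 144)/(-33 + 144)) = 1/(44/111) = 111/44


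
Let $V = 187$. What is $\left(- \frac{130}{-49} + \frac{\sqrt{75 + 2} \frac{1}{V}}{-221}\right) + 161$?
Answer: $\frac{8019}{49} - \frac{\sqrt{77}}{41327} \approx 163.65$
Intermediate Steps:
$\left(- \frac{130}{-49} + \frac{\sqrt{75 + 2} \frac{1}{V}}{-221}\right) + 161 = \left(- \frac{130}{-49} + \frac{\sqrt{75 + 2} \cdot \frac{1}{187}}{-221}\right) + 161 = \left(\left(-130\right) \left(- \frac{1}{49}\right) + \sqrt{77} \cdot \frac{1}{187} \left(- \frac{1}{221}\right)\right) + 161 = \left(\frac{130}{49} + \frac{\sqrt{77}}{187} \left(- \frac{1}{221}\right)\right) + 161 = \left(\frac{130}{49} - \frac{\sqrt{77}}{41327}\right) + 161 = \frac{8019}{49} - \frac{\sqrt{77}}{41327}$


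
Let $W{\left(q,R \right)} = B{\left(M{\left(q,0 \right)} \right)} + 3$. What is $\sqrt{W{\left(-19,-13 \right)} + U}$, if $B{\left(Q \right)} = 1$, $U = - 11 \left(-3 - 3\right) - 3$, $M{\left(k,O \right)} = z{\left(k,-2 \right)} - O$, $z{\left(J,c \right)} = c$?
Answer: $\sqrt{67} \approx 8.1853$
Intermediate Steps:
$M{\left(k,O \right)} = -2 - O$
$U = 63$ ($U = \left(-11\right) \left(-6\right) - 3 = 66 - 3 = 63$)
$W{\left(q,R \right)} = 4$ ($W{\left(q,R \right)} = 1 + 3 = 4$)
$\sqrt{W{\left(-19,-13 \right)} + U} = \sqrt{4 + 63} = \sqrt{67}$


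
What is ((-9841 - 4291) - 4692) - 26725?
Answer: -45549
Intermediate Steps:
((-9841 - 4291) - 4692) - 26725 = (-14132 - 4692) - 26725 = -18824 - 26725 = -45549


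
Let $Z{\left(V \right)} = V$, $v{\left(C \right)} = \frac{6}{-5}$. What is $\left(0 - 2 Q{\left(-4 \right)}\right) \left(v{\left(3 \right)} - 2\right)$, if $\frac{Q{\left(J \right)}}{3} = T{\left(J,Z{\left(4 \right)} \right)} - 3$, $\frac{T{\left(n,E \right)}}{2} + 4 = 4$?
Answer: $- \frac{288}{5} \approx -57.6$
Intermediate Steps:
$v{\left(C \right)} = - \frac{6}{5}$ ($v{\left(C \right)} = 6 \left(- \frac{1}{5}\right) = - \frac{6}{5}$)
$T{\left(n,E \right)} = 0$ ($T{\left(n,E \right)} = -8 + 2 \cdot 4 = -8 + 8 = 0$)
$Q{\left(J \right)} = -9$ ($Q{\left(J \right)} = 3 \left(0 - 3\right) = 3 \left(-3\right) = -9$)
$\left(0 - 2 Q{\left(-4 \right)}\right) \left(v{\left(3 \right)} - 2\right) = \left(0 - -18\right) \left(- \frac{6}{5} - 2\right) = \left(0 + 18\right) \left(- \frac{16}{5}\right) = 18 \left(- \frac{16}{5}\right) = - \frac{288}{5}$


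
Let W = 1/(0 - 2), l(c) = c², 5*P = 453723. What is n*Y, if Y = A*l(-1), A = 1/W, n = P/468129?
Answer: -302482/780215 ≈ -0.38769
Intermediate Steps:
P = 453723/5 (P = (⅕)*453723 = 453723/5 ≈ 90745.)
n = 151241/780215 (n = (453723/5)/468129 = (453723/5)*(1/468129) = 151241/780215 ≈ 0.19385)
W = -½ (W = 1/(-2) = -½ ≈ -0.50000)
A = -2 (A = 1/(-½) = -2)
Y = -2 (Y = -2*(-1)² = -2*1 = -2)
n*Y = (151241/780215)*(-2) = -302482/780215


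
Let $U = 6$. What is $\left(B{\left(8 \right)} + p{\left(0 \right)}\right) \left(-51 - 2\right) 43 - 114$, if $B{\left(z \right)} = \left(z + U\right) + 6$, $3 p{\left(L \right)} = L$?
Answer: $-45694$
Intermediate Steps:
$p{\left(L \right)} = \frac{L}{3}$
$B{\left(z \right)} = 12 + z$ ($B{\left(z \right)} = \left(z + 6\right) + 6 = \left(6 + z\right) + 6 = 12 + z$)
$\left(B{\left(8 \right)} + p{\left(0 \right)}\right) \left(-51 - 2\right) 43 - 114 = \left(\left(12 + 8\right) + \frac{1}{3} \cdot 0\right) \left(-51 - 2\right) 43 - 114 = \left(20 + 0\right) \left(-53\right) 43 - 114 = 20 \left(-53\right) 43 - 114 = \left(-1060\right) 43 - 114 = -45580 - 114 = -45694$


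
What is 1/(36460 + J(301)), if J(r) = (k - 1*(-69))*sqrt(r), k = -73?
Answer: 9115/332331696 + sqrt(301)/332331696 ≈ 2.7480e-5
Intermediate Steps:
J(r) = -4*sqrt(r) (J(r) = (-73 - 1*(-69))*sqrt(r) = (-73 + 69)*sqrt(r) = -4*sqrt(r))
1/(36460 + J(301)) = 1/(36460 - 4*sqrt(301))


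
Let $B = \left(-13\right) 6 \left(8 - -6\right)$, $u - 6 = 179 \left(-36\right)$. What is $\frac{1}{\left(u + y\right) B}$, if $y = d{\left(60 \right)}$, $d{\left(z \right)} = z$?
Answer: $\frac{1}{6964776} \approx 1.4358 \cdot 10^{-7}$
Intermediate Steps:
$y = 60$
$u = -6438$ ($u = 6 + 179 \left(-36\right) = 6 - 6444 = -6438$)
$B = -1092$ ($B = - 78 \left(8 + 6\right) = \left(-78\right) 14 = -1092$)
$\frac{1}{\left(u + y\right) B} = \frac{1}{\left(-6438 + 60\right) \left(-1092\right)} = \frac{1}{-6378} \left(- \frac{1}{1092}\right) = \left(- \frac{1}{6378}\right) \left(- \frac{1}{1092}\right) = \frac{1}{6964776}$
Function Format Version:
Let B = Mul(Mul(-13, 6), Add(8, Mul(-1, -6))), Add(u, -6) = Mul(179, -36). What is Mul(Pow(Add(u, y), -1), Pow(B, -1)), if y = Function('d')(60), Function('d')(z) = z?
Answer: Rational(1, 6964776) ≈ 1.4358e-7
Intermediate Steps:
y = 60
u = -6438 (u = Add(6, Mul(179, -36)) = Add(6, -6444) = -6438)
B = -1092 (B = Mul(-78, Add(8, 6)) = Mul(-78, 14) = -1092)
Mul(Pow(Add(u, y), -1), Pow(B, -1)) = Mul(Pow(Add(-6438, 60), -1), Pow(-1092, -1)) = Mul(Pow(-6378, -1), Rational(-1, 1092)) = Mul(Rational(-1, 6378), Rational(-1, 1092)) = Rational(1, 6964776)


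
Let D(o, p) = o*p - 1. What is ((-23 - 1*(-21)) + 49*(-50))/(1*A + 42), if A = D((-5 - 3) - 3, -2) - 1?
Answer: -1226/31 ≈ -39.548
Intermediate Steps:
D(o, p) = -1 + o*p
A = 20 (A = (-1 + ((-5 - 3) - 3)*(-2)) - 1 = (-1 + (-8 - 3)*(-2)) - 1 = (-1 - 11*(-2)) - 1 = (-1 + 22) - 1 = 21 - 1 = 20)
((-23 - 1*(-21)) + 49*(-50))/(1*A + 42) = ((-23 - 1*(-21)) + 49*(-50))/(1*20 + 42) = ((-23 + 21) - 2450)/(20 + 42) = (-2 - 2450)/62 = -2452*1/62 = -1226/31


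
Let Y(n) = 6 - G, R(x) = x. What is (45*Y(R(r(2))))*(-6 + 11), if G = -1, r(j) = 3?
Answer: 1575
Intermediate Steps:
Y(n) = 7 (Y(n) = 6 - 1*(-1) = 6 + 1 = 7)
(45*Y(R(r(2))))*(-6 + 11) = (45*7)*(-6 + 11) = 315*5 = 1575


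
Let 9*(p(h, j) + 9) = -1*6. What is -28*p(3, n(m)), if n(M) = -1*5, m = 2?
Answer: 812/3 ≈ 270.67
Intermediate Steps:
n(M) = -5
p(h, j) = -29/3 (p(h, j) = -9 + (-1*6)/9 = -9 + (⅑)*(-6) = -9 - ⅔ = -29/3)
-28*p(3, n(m)) = -28*(-29/3) = 812/3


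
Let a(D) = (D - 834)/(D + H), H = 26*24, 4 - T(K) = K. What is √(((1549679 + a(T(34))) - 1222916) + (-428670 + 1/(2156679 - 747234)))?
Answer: I*√2721756965197190470/5167965 ≈ 319.23*I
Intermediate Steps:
T(K) = 4 - K
H = 624
a(D) = (-834 + D)/(624 + D) (a(D) = (D - 834)/(D + 624) = (-834 + D)/(624 + D))
√(((1549679 + a(T(34))) - 1222916) + (-428670 + 1/(2156679 - 747234))) = √(((1549679 + (-834 + (4 - 1*34))/(624 + (4 - 1*34))) - 1222916) + (-428670 + 1/(2156679 - 747234))) = √(((1549679 + (-834 + (4 - 34))/(624 + (4 - 34))) - 1222916) + (-428670 + 1/1409445)) = √(((1549679 + (-834 - 30)/(624 - 30)) - 1222916) + (-428670 + 1/1409445)) = √(((1549679 - 864/594) - 1222916) - 604186788149/1409445) = √(((1549679 + (1/594)*(-864)) - 1222916) - 604186788149/1409445) = √(((1549679 - 16/11) - 1222916) - 604186788149/1409445) = √((17046453/11 - 1222916) - 604186788149/1409445) = √(3594377/11 - 604186788149/1409445) = √(-1579977978874/15503895) = I*√2721756965197190470/5167965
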